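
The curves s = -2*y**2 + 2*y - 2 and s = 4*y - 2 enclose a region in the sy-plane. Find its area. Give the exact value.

Both boundary curves give s as a function of y, so integrate with respect to y. Setting them equal: -2*y**2 - 2*y = 0, i.e. -2*y*(y + 1) = 0, so they meet at y = -1, 0.
For y in [-1, 0], s = -2*y**2 + 2*y - 2 is on the right; area = ∫[-1,0] (-2*y**2 - 2*y) dy = 1/3.

1/3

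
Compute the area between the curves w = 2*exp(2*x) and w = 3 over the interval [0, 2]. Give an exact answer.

The difference (2*exp(2*x)) - (3) = 2*exp(2*x) - 3 changes sign at x = -log(2)/2 + log(3)/2 inside [0, 2], so split the integral there.
∫[0,-log(2)/2 + log(3)/2] (2*exp(2*x) - 3) dx = log(2*sqrt(6)/9) + 1/2; the area of that piece is -1/2 + log(3*sqrt(6)/4).
∫[-log(2)/2 + log(3)/2,2] (2*exp(2*x) - 3) dx = -15/2 - 3*log(2)/2 + 3*log(3)/2 + exp(4).
Total area = (-1/2 + log(3*sqrt(6)/4)) + (-15/2 - 3*log(2)/2 + 3*log(3)/2 + exp(4)) = -8 - 7*log(2)/2 + log(6)/2 + 5*log(3)/2 + exp(4).

-8 - 7*log(2)/2 + log(6)/2 + 5*log(3)/2 + exp(4)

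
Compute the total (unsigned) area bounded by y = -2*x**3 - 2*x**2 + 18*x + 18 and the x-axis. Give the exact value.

The curve meets the x-axis where -2*x**3 - 2*x**2 + 18*x + 18 = 0, i.e. -2*(x - 3)*(x + 1)*(x + 3) = 0, at x = -3, -1, 3.
On [-3, -1] the curve lies below the axis; ∫[-3,-1] (-2*x**3 - 2*x**2 + 18*x + 18) dx = -40/3, giving area 40/3.
On [-1, 3] the curve lies above the axis; ∫[-1,3] (-2*x**3 - 2*x**2 + 18*x + 18) dx = 256/3, giving area 256/3.
Total area = 40/3 + 256/3 = 296/3.

296/3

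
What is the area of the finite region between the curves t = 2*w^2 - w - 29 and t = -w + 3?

512/3

Both boundary curves give t as a function of w, so integrate with respect to w. Setting them equal: 2*w^2 - 32 = 0, i.e. 2*(w - 4)*(w + 4) = 0, so they meet at w = -4, 4.
For w in [-4, 4], t = 2*w^2 - w - 29 is on the left; area = ∫[-4,4] (-(2*w^2 - 32)) dw = 512/3.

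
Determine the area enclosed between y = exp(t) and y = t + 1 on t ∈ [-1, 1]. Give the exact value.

On [-1, 1], (exp(t)) - (t + 1) = -t + exp(t) - 1 is ≥ 0 throughout, so the area is a single integral of |-t + exp(t) - 1|.
∫[-1,1] (-t + exp(t) - 1) dt = -2 - exp(-1) + exp(1).

-2 - exp(-1) + exp(1)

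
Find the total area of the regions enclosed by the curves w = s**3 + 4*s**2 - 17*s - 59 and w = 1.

3901/12

Set the curves equal: s**3 + 4*s**2 - 17*s - 59 = 1, so s**3 + 4*s**2 - 17*s - 60 = 0, which factors as (s - 4)*(s + 3)*(s + 5) = 0. The curves meet at s = -5, -3, 4.
On [-5, -3], w = s**3 + 4*s**2 - 17*s - 59 is on top; that piece has area ∫[-5,-3] (s**3 + 4*s**2 - 17*s - 60) ds = 32/3.
On [-3, 4], w = 1 is on top; that piece has area ∫[-3,4] (-(s**3 + 4*s**2 - 17*s - 60)) ds = 3773/12.
Total enclosed area = 32/3 + 3773/12 = 3901/12.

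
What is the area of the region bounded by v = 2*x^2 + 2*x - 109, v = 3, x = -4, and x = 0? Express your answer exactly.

On [-4, 0], (2*x^2 + 2*x - 109) - (3) = 2*x^2 + 2*x - 112 is ≤ 0 throughout, so the area is a single integral of |2*x^2 + 2*x - 112|.
∫[-4,0] (2*x^2 + 2*x - 112) dx = -1264/3; the area of that piece is 1264/3.

1264/3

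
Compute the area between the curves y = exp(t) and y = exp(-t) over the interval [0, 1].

-2 + exp(-1) + exp(1)

On [0, 1], (exp(t)) - (exp(-t)) = exp(t) - exp(-t) is ≥ 0 throughout, so the area is a single integral of |exp(t) - exp(-t)|.
∫[0,1] (exp(t) - exp(-t)) dt = -2 + exp(-1) + exp(1).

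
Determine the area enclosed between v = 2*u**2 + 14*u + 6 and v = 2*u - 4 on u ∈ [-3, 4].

194

The difference (2*u**2 + 14*u + 6) - (2*u - 4) = 2*u**2 + 12*u + 10 changes sign at u = -1 inside [-3, 4], so split the integral there.
∫[-3,-1] (2*u**2 + 12*u + 10) du = -32/3; the area of that piece is 32/3.
∫[-1,4] (2*u**2 + 12*u + 10) du = 550/3.
Total area = 32/3 + 550/3 = 194.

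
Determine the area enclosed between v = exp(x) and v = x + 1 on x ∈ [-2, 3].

On [-2, 3], (exp(x)) - (x + 1) = -x + exp(x) - 1 is ≥ 0 throughout, so the area is a single integral of |-x + exp(x) - 1|.
∫[-2,3] (-x + exp(x) - 1) dx = -15/2 - exp(-2) + exp(3).

-15/2 - exp(-2) + exp(3)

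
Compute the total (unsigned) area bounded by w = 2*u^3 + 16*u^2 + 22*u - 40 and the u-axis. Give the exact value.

The curve meets the u-axis where 2*u^3 + 16*u^2 + 22*u - 40 = 0, i.e. 2*(u - 1)*(u + 4)*(u + 5) = 0, at u = -5, -4, 1.
On [-5, -4] the curve lies above the axis; ∫[-5,-4] (2*u^3 + 16*u^2 + 22*u - 40) du = 11/6, giving area 11/6.
On [-4, 1] the curve lies below the axis; ∫[-4,1] (2*u^3 + 16*u^2 + 22*u - 40) du = -875/6, giving area 875/6.
Total area = 11/6 + 875/6 = 443/3.

443/3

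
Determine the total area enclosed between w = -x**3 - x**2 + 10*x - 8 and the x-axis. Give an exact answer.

443/6

The curve meets the x-axis where -x**3 - x**2 + 10*x - 8 = 0, i.e. -(x - 2)*(x - 1)*(x + 4) = 0, at x = -4, 1, 2.
On [-4, 1] the curve lies below the axis; ∫[-4,1] (-x**3 - x**2 + 10*x - 8) dx = -875/12, giving area 875/12.
On [1, 2] the curve lies above the axis; ∫[1,2] (-x**3 - x**2 + 10*x - 8) dx = 11/12, giving area 11/12.
Total area = 875/12 + 11/12 = 443/6.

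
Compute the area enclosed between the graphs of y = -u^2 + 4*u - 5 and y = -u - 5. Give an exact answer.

Set the curves equal: -u^2 + 4*u - 5 = -u - 5, so -u^2 + 5*u = 0, which factors as -u*(u - 5) = 0. The curves meet at u = 0, 5.
On [0, 5], y = -u^2 + 4*u - 5 is on top; that piece has area ∫[0,5] (-u^2 + 5*u) du = 125/6.

125/6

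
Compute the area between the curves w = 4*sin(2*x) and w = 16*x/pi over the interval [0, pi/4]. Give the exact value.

2 - pi/2

On [0, pi/4], (4*sin(2*x)) - (16*x/pi) = -16*x/pi + 4*sin(2*x) is ≥ 0 throughout, so the area is a single integral of |-16*x/pi + 4*sin(2*x)|.
∫[0,pi/4] (-16*x/pi + 4*sin(2*x)) dx = 2 - pi/2.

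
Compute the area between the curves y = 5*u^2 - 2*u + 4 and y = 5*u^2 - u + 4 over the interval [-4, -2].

6

On [-4, -2], (5*u^2 - 2*u + 4) - (5*u^2 - u + 4) = -u is ≥ 0 throughout, so the area is a single integral of |-u|.
∫[-4,-2] (-u) du = 6.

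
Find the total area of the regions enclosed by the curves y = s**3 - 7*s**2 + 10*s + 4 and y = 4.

Set the curves equal: s**3 - 7*s**2 + 10*s + 4 = 4, so s**3 - 7*s**2 + 10*s = 0, which factors as s*(s - 5)*(s - 2) = 0. The curves meet at s = 0, 2, 5.
On [0, 2], y = s**3 - 7*s**2 + 10*s + 4 is on top; that piece has area ∫[0,2] (s**3 - 7*s**2 + 10*s) ds = 16/3.
On [2, 5], y = 4 is on top; that piece has area ∫[2,5] (-(s**3 - 7*s**2 + 10*s)) ds = 63/4.
Total enclosed area = 16/3 + 63/4 = 253/12.

253/12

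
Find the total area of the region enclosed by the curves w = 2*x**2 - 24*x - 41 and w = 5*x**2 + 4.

Set the curves equal: 2*x**2 - 24*x - 41 = 5*x**2 + 4, so -3*x**2 - 24*x - 45 = 0, which factors as -3*(x + 3)*(x + 5) = 0. The curves meet at x = -5, -3.
On [-5, -3], w = 2*x**2 - 24*x - 41 is on top; that piece has area ∫[-5,-3] (-3*x**2 - 24*x - 45) dx = 4.

4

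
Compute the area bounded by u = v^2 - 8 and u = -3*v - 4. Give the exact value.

125/6

Both boundary curves give u as a function of v, so integrate with respect to v. Setting them equal: v^2 + 3*v - 4 = 0, i.e. (v - 1)*(v + 4) = 0, so they meet at v = -4, 1.
For v in [-4, 1], u = v^2 - 8 is on the left; area = ∫[-4,1] (-(v^2 + 3*v - 4)) dv = 125/6.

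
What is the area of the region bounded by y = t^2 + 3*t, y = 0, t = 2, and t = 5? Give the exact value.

On [2, 5], (t^2 + 3*t) - (0) = t^2 + 3*t is ≥ 0 throughout, so the area is a single integral of |t^2 + 3*t|.
∫[2,5] (t^2 + 3*t) dt = 141/2.

141/2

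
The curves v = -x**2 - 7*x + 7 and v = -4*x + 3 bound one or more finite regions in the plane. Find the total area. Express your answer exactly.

125/6

Set the curves equal: -x**2 - 7*x + 7 = -4*x + 3, so -x**2 - 3*x + 4 = 0, which factors as -(x - 1)*(x + 4) = 0. The curves meet at x = -4, 1.
On [-4, 1], v = -x**2 - 7*x + 7 is on top; that piece has area ∫[-4,1] (-x**2 - 3*x + 4) dx = 125/6.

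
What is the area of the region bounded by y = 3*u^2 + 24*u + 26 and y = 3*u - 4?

27/2

Set the curves equal: 3*u^2 + 24*u + 26 = 3*u - 4, so 3*u^2 + 21*u + 30 = 0, which factors as 3*(u + 2)*(u + 5) = 0. The curves meet at u = -5, -2.
On [-5, -2], y = 3*u - 4 is on top; that piece has area ∫[-5,-2] (-(3*u^2 + 21*u + 30)) du = 27/2.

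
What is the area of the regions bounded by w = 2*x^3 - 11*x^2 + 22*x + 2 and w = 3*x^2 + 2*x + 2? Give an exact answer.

Set the curves equal: 2*x^3 - 11*x^2 + 22*x + 2 = 3*x^2 + 2*x + 2, so 2*x^3 - 14*x^2 + 20*x = 0, which factors as 2*x*(x - 5)*(x - 2) = 0. The curves meet at x = 0, 2, 5.
On [0, 2], w = 2*x^3 - 11*x^2 + 22*x + 2 is on top; that piece has area ∫[0,2] (2*x^3 - 14*x^2 + 20*x) dx = 32/3.
On [2, 5], w = 3*x^2 + 2*x + 2 is on top; that piece has area ∫[2,5] (-(2*x^3 - 14*x^2 + 20*x)) dx = 63/2.
Total enclosed area = 32/3 + 63/2 = 253/6.

253/6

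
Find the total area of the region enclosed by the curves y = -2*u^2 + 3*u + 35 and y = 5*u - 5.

Set the curves equal: -2*u^2 + 3*u + 35 = 5*u - 5, so -2*u^2 - 2*u + 40 = 0, which factors as -2*(u - 4)*(u + 5) = 0. The curves meet at u = -5, 4.
On [-5, 4], y = -2*u^2 + 3*u + 35 is on top; that piece has area ∫[-5,4] (-2*u^2 - 2*u + 40) du = 243.

243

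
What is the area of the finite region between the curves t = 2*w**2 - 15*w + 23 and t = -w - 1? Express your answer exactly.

Both boundary curves give t as a function of w, so integrate with respect to w. Setting them equal: 2*w**2 - 14*w + 24 = 0, i.e. 2*(w - 4)*(w - 3) = 0, so they meet at w = 3, 4.
For w in [3, 4], t = 2*w**2 - 15*w + 23 is on the left; area = ∫[3,4] (-(2*w**2 - 14*w + 24)) dw = 1/3.

1/3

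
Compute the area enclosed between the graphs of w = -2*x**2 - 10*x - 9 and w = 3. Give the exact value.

1/3

Set the curves equal: -2*x**2 - 10*x - 9 = 3, so -2*x**2 - 10*x - 12 = 0, which factors as -2*(x + 2)*(x + 3) = 0. The curves meet at x = -3, -2.
On [-3, -2], w = -2*x**2 - 10*x - 9 is on top; that piece has area ∫[-3,-2] (-2*x**2 - 10*x - 12) dx = 1/3.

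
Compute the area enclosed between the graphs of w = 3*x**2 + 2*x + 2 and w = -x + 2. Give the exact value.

Set the curves equal: 3*x**2 + 2*x + 2 = -x + 2, so 3*x**2 + 3*x = 0, which factors as 3*x*(x + 1) = 0. The curves meet at x = -1, 0.
On [-1, 0], w = -x + 2 is on top; that piece has area ∫[-1,0] (-(3*x**2 + 3*x)) dx = 1/2.

1/2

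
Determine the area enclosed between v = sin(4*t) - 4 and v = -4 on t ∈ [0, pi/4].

1/2

On [0, pi/4], (sin(4*t) - 4) - (-4) = sin(4*t) is ≥ 0 throughout, so the area is a single integral of |sin(4*t)|.
∫[0,pi/4] (sin(4*t)) dt = 1/2.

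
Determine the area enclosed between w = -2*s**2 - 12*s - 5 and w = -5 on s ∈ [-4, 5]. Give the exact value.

The difference (-2*s**2 - 12*s - 5) - (-5) = -2*s**2 - 12*s changes sign at s = 0 inside [-4, 5], so split the integral there.
∫[-4,0] (-2*s**2 - 12*s) ds = 160/3.
∫[0,5] (-2*s**2 - 12*s) ds = -700/3; the area of that piece is 700/3.
Total area = 160/3 + 700/3 = 860/3.

860/3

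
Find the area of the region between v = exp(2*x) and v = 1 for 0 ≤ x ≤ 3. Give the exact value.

-7/2 + exp(6)/2

On [0, 3], (exp(2*x)) - (1) = exp(2*x) - 1 is ≥ 0 throughout, so the area is a single integral of |exp(2*x) - 1|.
∫[0,3] (exp(2*x) - 1) dx = -7/2 + exp(6)/2.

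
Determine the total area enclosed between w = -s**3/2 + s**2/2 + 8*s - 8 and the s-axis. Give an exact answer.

The curve meets the s-axis where -s**3/2 + s**2/2 + 8*s - 8 = 0, i.e. -(s - 4)*(s - 1)*(s + 4)/2 = 0, at s = -4, 1, 4.
On [-4, 1] the curve lies below the axis; ∫[-4,1] (-s**3/2 + s**2/2 + 8*s - 8) ds = -1375/24, giving area 1375/24.
On [1, 4] the curve lies above the axis; ∫[1,4] (-s**3/2 + s**2/2 + 8*s - 8) ds = 117/8, giving area 117/8.
Total area = 1375/24 + 117/8 = 863/12.

863/12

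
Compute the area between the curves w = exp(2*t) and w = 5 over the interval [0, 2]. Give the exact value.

-29/2 + 5*log(5) + exp(4)/2

The difference (exp(2*t)) - (5) = exp(2*t) - 5 changes sign at t = log(5)/2 inside [0, 2], so split the integral there.
∫[0,log(5)/2] (exp(2*t) - 5) dt = 2 - 5*log(5)/2; the area of that piece is -2 + 5*log(5)/2.
∫[log(5)/2,2] (exp(2*t) - 5) dt = -25/2 + 5*log(5)/2 + exp(4)/2.
Total area = (-2 + 5*log(5)/2) + (-25/2 + 5*log(5)/2 + exp(4)/2) = -29/2 + 5*log(5) + exp(4)/2.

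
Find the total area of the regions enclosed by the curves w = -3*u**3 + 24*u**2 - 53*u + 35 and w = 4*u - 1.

37/4

Set the curves equal: -3*u**3 + 24*u**2 - 53*u + 35 = 4*u - 1, so -3*u**3 + 24*u**2 - 57*u + 36 = 0, which factors as -3*(u - 4)*(u - 3)*(u - 1) = 0. The curves meet at u = 1, 3, 4.
On [1, 3], w = 4*u - 1 is on top; that piece has area ∫[1,3] (-(-3*u**3 + 24*u**2 - 57*u + 36)) du = 8.
On [3, 4], w = -3*u**3 + 24*u**2 - 53*u + 35 is on top; that piece has area ∫[3,4] (-3*u**3 + 24*u**2 - 57*u + 36) du = 5/4.
Total enclosed area = 8 + 5/4 = 37/4.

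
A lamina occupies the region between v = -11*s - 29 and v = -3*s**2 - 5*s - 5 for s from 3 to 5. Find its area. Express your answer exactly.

18

The difference (-11*s - 29) - (-3*s**2 - 5*s - 5) = 3*s**2 - 6*s - 24 changes sign at s = 4 inside [3, 5], so split the integral there.
∫[3,4] (3*s**2 - 6*s - 24) ds = -8; the area of that piece is 8.
∫[4,5] (3*s**2 - 6*s - 24) ds = 10.
Total area = 8 + 10 = 18.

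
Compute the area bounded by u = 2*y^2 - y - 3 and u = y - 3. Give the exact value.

Both boundary curves give u as a function of y, so integrate with respect to y. Setting them equal: 2*y^2 - 2*y = 0, i.e. 2*y*(y - 1) = 0, so they meet at y = 0, 1.
For y in [0, 1], u = 2*y^2 - y - 3 is on the left; area = ∫[0,1] (-(2*y^2 - 2*y)) dy = 1/3.

1/3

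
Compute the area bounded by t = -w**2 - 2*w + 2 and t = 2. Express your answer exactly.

4/3

Both boundary curves give t as a function of w, so integrate with respect to w. Setting them equal: -w**2 - 2*w = 0, i.e. -w*(w + 2) = 0, so they meet at w = -2, 0.
For w in [-2, 0], t = -w**2 - 2*w + 2 is on the right; area = ∫[-2,0] (-w**2 - 2*w) dw = 4/3.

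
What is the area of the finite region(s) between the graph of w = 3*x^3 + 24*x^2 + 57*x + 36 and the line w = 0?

37/4

The curve meets the x-axis where 3*x^3 + 24*x^2 + 57*x + 36 = 0, i.e. 3*(x + 1)*(x + 3)*(x + 4) = 0, at x = -4, -3, -1.
On [-4, -3] the curve lies above the axis; ∫[-4,-3] (3*x^3 + 24*x^2 + 57*x + 36) dx = 5/4, giving area 5/4.
On [-3, -1] the curve lies below the axis; ∫[-3,-1] (3*x^3 + 24*x^2 + 57*x + 36) dx = -8, giving area 8.
Total area = 5/4 + 8 = 37/4.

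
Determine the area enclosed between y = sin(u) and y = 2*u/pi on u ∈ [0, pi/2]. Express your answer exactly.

1 - pi/4

On [0, pi/2], (sin(u)) - (2*u/pi) = -2*u/pi + sin(u) is ≥ 0 throughout, so the area is a single integral of |-2*u/pi + sin(u)|.
∫[0,pi/2] (-2*u/pi + sin(u)) du = 1 - pi/4.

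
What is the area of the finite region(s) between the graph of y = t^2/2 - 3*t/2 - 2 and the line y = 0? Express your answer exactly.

The curve meets the t-axis where t^2/2 - 3*t/2 - 2 = 0, i.e. (t - 4)*(t + 1)/2 = 0, at t = -1, 4.
On [-1, 4] the curve lies below the axis; ∫[-1,4] (t^2/2 - 3*t/2 - 2) dt = -125/12, giving area 125/12.

125/12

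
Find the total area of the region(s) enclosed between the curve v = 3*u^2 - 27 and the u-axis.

The curve meets the u-axis where 3*u^2 - 27 = 0, i.e. 3*(u - 3)*(u + 3) = 0, at u = -3, 3.
On [-3, 3] the curve lies below the axis; ∫[-3,3] (3*u^2 - 27) du = -108, giving area 108.

108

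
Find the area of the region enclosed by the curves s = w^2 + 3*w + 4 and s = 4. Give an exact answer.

9/2

Both boundary curves give s as a function of w, so integrate with respect to w. Setting them equal: w^2 + 3*w = 0, i.e. w*(w + 3) = 0, so they meet at w = -3, 0.
For w in [-3, 0], s = w^2 + 3*w + 4 is on the left; area = ∫[-3,0] (-(w^2 + 3*w)) dw = 9/2.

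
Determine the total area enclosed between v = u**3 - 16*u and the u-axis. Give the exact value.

The curve meets the u-axis where u**3 - 16*u = 0, i.e. u*(u - 4)*(u + 4) = 0, at u = -4, 0, 4.
On [-4, 0] the curve lies above the axis; ∫[-4,0] (u**3 - 16*u) du = 64, giving area 64.
On [0, 4] the curve lies below the axis; ∫[0,4] (u**3 - 16*u) du = -64, giving area 64.
Total area = 64 + 64 = 128.

128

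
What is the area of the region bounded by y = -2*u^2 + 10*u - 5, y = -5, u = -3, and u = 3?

90

The difference (-2*u^2 + 10*u - 5) - (-5) = -2*u^2 + 10*u changes sign at u = 0 inside [-3, 3], so split the integral there.
∫[-3,0] (-2*u^2 + 10*u) du = -63; the area of that piece is 63.
∫[0,3] (-2*u^2 + 10*u) du = 27.
Total area = 63 + 27 = 90.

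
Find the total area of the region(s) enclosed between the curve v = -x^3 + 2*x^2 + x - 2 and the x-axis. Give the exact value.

The curve meets the x-axis where -x^3 + 2*x^2 + x - 2 = 0, i.e. -(x - 2)*(x - 1)*(x + 1) = 0, at x = -1, 1, 2.
On [-1, 1] the curve lies below the axis; ∫[-1,1] (-x^3 + 2*x^2 + x - 2) dx = -8/3, giving area 8/3.
On [1, 2] the curve lies above the axis; ∫[1,2] (-x^3 + 2*x^2 + x - 2) dx = 5/12, giving area 5/12.
Total area = 8/3 + 5/12 = 37/12.

37/12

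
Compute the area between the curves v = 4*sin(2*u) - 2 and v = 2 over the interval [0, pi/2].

On [0, pi/2], (4*sin(2*u) - 2) - (2) = 4*sin(2*u) - 4 is ≤ 0 throughout, so the area is a single integral of |4*sin(2*u) - 4|.
∫[0,pi/2] (4*sin(2*u) - 4) du = 4 - 2*pi; the area of that piece is -4 + 2*pi.

-4 + 2*pi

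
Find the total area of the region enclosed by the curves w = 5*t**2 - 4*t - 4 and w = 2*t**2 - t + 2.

27/2

Set the curves equal: 5*t**2 - 4*t - 4 = 2*t**2 - t + 2, so 3*t**2 - 3*t - 6 = 0, which factors as 3*(t - 2)*(t + 1) = 0. The curves meet at t = -1, 2.
On [-1, 2], w = 2*t**2 - t + 2 is on top; that piece has area ∫[-1,2] (-(3*t**2 - 3*t - 6)) dt = 27/2.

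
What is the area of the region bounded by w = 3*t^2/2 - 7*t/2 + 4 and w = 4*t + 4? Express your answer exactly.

Set the curves equal: 3*t^2/2 - 7*t/2 + 4 = 4*t + 4, so 3*t^2/2 - 15*t/2 = 0, which factors as 3*t*(t - 5)/2 = 0. The curves meet at t = 0, 5.
On [0, 5], w = 4*t + 4 is on top; that piece has area ∫[0,5] (-(3*t^2/2 - 15*t/2)) dt = 125/4.

125/4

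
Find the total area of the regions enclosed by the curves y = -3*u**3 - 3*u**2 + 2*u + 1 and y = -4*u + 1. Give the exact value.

37/4

Set the curves equal: -3*u**3 - 3*u**2 + 2*u + 1 = -4*u + 1, so -3*u**3 - 3*u**2 + 6*u = 0, which factors as -3*u*(u - 1)*(u + 2) = 0. The curves meet at u = -2, 0, 1.
On [-2, 0], y = -4*u + 1 is on top; that piece has area ∫[-2,0] (-(-3*u**3 - 3*u**2 + 6*u)) du = 8.
On [0, 1], y = -3*u**3 - 3*u**2 + 2*u + 1 is on top; that piece has area ∫[0,1] (-3*u**3 - 3*u**2 + 6*u) du = 5/4.
Total enclosed area = 8 + 5/4 = 37/4.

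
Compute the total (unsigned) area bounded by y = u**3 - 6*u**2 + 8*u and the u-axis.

The curve meets the u-axis where u**3 - 6*u**2 + 8*u = 0, i.e. u*(u - 4)*(u - 2) = 0, at u = 0, 2, 4.
On [0, 2] the curve lies above the axis; ∫[0,2] (u**3 - 6*u**2 + 8*u) du = 4, giving area 4.
On [2, 4] the curve lies below the axis; ∫[2,4] (u**3 - 6*u**2 + 8*u) du = -4, giving area 4.
Total area = 4 + 4 = 8.

8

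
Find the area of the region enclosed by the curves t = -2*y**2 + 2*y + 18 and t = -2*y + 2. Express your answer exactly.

72

Both boundary curves give t as a function of y, so integrate with respect to y. Setting them equal: -2*y**2 + 4*y + 16 = 0, i.e. -2*(y - 4)*(y + 2) = 0, so they meet at y = -2, 4.
For y in [-2, 4], t = -2*y**2 + 2*y + 18 is on the right; area = ∫[-2,4] (-2*y**2 + 4*y + 16) dy = 72.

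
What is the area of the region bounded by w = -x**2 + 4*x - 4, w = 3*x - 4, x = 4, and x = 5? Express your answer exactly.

On [4, 5], (-x**2 + 4*x - 4) - (3*x - 4) = -x**2 + x is ≤ 0 throughout, so the area is a single integral of |-x**2 + x|.
∫[4,5] (-x**2 + x) dx = -95/6; the area of that piece is 95/6.

95/6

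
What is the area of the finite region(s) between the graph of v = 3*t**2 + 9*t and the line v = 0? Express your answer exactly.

27/2

The curve meets the t-axis where 3*t**2 + 9*t = 0, i.e. 3*t*(t + 3) = 0, at t = -3, 0.
On [-3, 0] the curve lies below the axis; ∫[-3,0] (3*t**2 + 9*t) dt = -27/2, giving area 27/2.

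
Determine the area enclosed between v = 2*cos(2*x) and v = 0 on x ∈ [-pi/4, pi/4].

On [-pi/4, pi/4], (2*cos(2*x)) - (0) = 2*cos(2*x) is ≥ 0 throughout, so the area is a single integral of |2*cos(2*x)|.
∫[-pi/4,pi/4] (2*cos(2*x)) dx = 2.

2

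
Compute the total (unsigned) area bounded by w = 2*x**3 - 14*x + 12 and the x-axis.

131/2

The curve meets the x-axis where 2*x**3 - 14*x + 12 = 0, i.e. 2*(x - 2)*(x - 1)*(x + 3) = 0, at x = -3, 1, 2.
On [-3, 1] the curve lies above the axis; ∫[-3,1] (2*x**3 - 14*x + 12) dx = 64, giving area 64.
On [1, 2] the curve lies below the axis; ∫[1,2] (2*x**3 - 14*x + 12) dx = -3/2, giving area 3/2.
Total area = 64 + 3/2 = 131/2.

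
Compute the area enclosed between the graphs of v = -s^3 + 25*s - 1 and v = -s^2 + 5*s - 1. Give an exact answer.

Set the curves equal: -s^3 + 25*s - 1 = -s^2 + 5*s - 1, so -s^3 + s^2 + 20*s = 0, which factors as -s*(s - 5)*(s + 4) = 0. The curves meet at s = -4, 0, 5.
On [-4, 0], v = -s^2 + 5*s - 1 is on top; that piece has area ∫[-4,0] (-(-s^3 + s^2 + 20*s)) ds = 224/3.
On [0, 5], v = -s^3 + 25*s - 1 is on top; that piece has area ∫[0,5] (-s^3 + s^2 + 20*s) ds = 1625/12.
Total enclosed area = 224/3 + 1625/12 = 2521/12.

2521/12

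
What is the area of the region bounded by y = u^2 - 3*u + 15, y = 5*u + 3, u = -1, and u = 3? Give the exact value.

The difference (u^2 - 3*u + 15) - (5*u + 3) = u^2 - 8*u + 12 changes sign at u = 2 inside [-1, 3], so split the integral there.
∫[-1,2] (u^2 - 8*u + 12) du = 27.
∫[2,3] (u^2 - 8*u + 12) du = -5/3; the area of that piece is 5/3.
Total area = 27 + 5/3 = 86/3.

86/3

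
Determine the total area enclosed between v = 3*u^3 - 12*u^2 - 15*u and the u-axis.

443/2

The curve meets the u-axis where 3*u^3 - 12*u^2 - 15*u = 0, i.e. 3*u*(u - 5)*(u + 1) = 0, at u = -1, 0, 5.
On [-1, 0] the curve lies above the axis; ∫[-1,0] (3*u^3 - 12*u^2 - 15*u) du = 11/4, giving area 11/4.
On [0, 5] the curve lies below the axis; ∫[0,5] (3*u^3 - 12*u^2 - 15*u) du = -875/4, giving area 875/4.
Total area = 11/4 + 875/4 = 443/2.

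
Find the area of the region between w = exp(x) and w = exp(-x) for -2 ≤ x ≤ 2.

The difference (exp(x)) - (exp(-x)) = exp(x) - exp(-x) changes sign at x = 0 inside [-2, 2], so split the integral there.
∫[-2,0] (exp(x) - exp(-x)) dx = -exp(2) - exp(-2) + 2; the area of that piece is -2 + exp(-2) + exp(2).
∫[0,2] (exp(x) - exp(-x)) dx = -2 + exp(-2) + exp(2).
Total area = (-2 + exp(-2) + exp(2)) + (-2 + exp(-2) + exp(2)) = -4 + 2*exp(-2) + 2*exp(2).

-4 + 2*exp(-2) + 2*exp(2)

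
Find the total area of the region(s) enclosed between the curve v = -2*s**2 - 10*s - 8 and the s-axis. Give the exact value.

9

The curve meets the s-axis where -2*s**2 - 10*s - 8 = 0, i.e. -2*(s + 1)*(s + 4) = 0, at s = -4, -1.
On [-4, -1] the curve lies above the axis; ∫[-4,-1] (-2*s**2 - 10*s - 8) ds = 9, giving area 9.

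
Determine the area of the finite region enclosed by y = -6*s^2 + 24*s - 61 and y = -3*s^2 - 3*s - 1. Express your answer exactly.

1/2

Set the curves equal: -6*s^2 + 24*s - 61 = -3*s^2 - 3*s - 1, so -3*s^2 + 27*s - 60 = 0, which factors as -3*(s - 5)*(s - 4) = 0. The curves meet at s = 4, 5.
On [4, 5], y = -6*s^2 + 24*s - 61 is on top; that piece has area ∫[4,5] (-3*s^2 + 27*s - 60) ds = 1/2.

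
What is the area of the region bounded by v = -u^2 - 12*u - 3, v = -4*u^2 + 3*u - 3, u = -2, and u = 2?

The difference (-u^2 - 12*u - 3) - (-4*u^2 + 3*u - 3) = 3*u^2 - 15*u changes sign at u = 0 inside [-2, 2], so split the integral there.
∫[-2,0] (3*u^2 - 15*u) du = 38.
∫[0,2] (3*u^2 - 15*u) du = -22; the area of that piece is 22.
Total area = 38 + 22 = 60.

60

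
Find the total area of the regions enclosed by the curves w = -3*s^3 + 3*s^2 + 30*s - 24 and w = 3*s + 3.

148

Set the curves equal: -3*s^3 + 3*s^2 + 30*s - 24 = 3*s + 3, so -3*s^3 + 3*s^2 + 27*s - 27 = 0, which factors as -3*(s - 3)*(s - 1)*(s + 3) = 0. The curves meet at s = -3, 1, 3.
On [-3, 1], w = 3*s + 3 is on top; that piece has area ∫[-3,1] (-(-3*s^3 + 3*s^2 + 27*s - 27)) ds = 128.
On [1, 3], w = -3*s^3 + 3*s^2 + 30*s - 24 is on top; that piece has area ∫[1,3] (-3*s^3 + 3*s^2 + 27*s - 27) ds = 20.
Total enclosed area = 128 + 20 = 148.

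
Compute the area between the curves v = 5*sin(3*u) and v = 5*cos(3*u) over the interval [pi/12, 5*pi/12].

On [pi/12, 5*pi/12], (5*sin(3*u)) - (5*cos(3*u)) = 5*sin(3*u) - 5*cos(3*u) is ≥ 0 throughout, so the area is a single integral of |5*sin(3*u) - 5*cos(3*u)|.
∫[pi/12,5*pi/12] (5*sin(3*u) - 5*cos(3*u)) du = 10*sqrt(2)/3.

10*sqrt(2)/3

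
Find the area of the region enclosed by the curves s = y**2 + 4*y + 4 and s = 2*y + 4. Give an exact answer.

Both boundary curves give s as a function of y, so integrate with respect to y. Setting them equal: y**2 + 2*y = 0, i.e. y*(y + 2) = 0, so they meet at y = -2, 0.
For y in [-2, 0], s = y**2 + 4*y + 4 is on the left; area = ∫[-2,0] (-(y**2 + 2*y)) dy = 4/3.

4/3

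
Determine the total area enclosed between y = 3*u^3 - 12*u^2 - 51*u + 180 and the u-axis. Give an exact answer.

The curve meets the u-axis where 3*u^3 - 12*u^2 - 51*u + 180 = 0, i.e. 3*(u - 5)*(u - 3)*(u + 4) = 0, at u = -4, 3, 5.
On [-4, 3] the curve lies above the axis; ∫[-4,3] (3*u^3 - 12*u^2 - 51*u + 180) du = 3773/4, giving area 3773/4.
On [3, 5] the curve lies below the axis; ∫[3,5] (3*u^3 - 12*u^2 - 51*u + 180) du = -32, giving area 32.
Total area = 3773/4 + 32 = 3901/4.

3901/4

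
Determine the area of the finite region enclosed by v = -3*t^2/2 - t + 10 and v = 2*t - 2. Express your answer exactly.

54

Set the curves equal: -3*t^2/2 - t + 10 = 2*t - 2, so -3*t^2/2 - 3*t + 12 = 0, which factors as -3*(t - 2)*(t + 4)/2 = 0. The curves meet at t = -4, 2.
On [-4, 2], v = -3*t^2/2 - t + 10 is on top; that piece has area ∫[-4,2] (-3*t^2/2 - 3*t + 12) dt = 54.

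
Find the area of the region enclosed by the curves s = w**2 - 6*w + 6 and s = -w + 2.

9/2

Both boundary curves give s as a function of w, so integrate with respect to w. Setting them equal: w**2 - 5*w + 4 = 0, i.e. (w - 4)*(w - 1) = 0, so they meet at w = 1, 4.
For w in [1, 4], s = w**2 - 6*w + 6 is on the left; area = ∫[1,4] (-(w**2 - 5*w + 4)) dw = 9/2.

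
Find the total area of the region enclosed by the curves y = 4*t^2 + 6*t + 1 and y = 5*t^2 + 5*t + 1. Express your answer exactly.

1/6

Set the curves equal: 4*t^2 + 6*t + 1 = 5*t^2 + 5*t + 1, so -t^2 + t = 0, which factors as -t*(t - 1) = 0. The curves meet at t = 0, 1.
On [0, 1], y = 4*t^2 + 6*t + 1 is on top; that piece has area ∫[0,1] (-t^2 + t) dt = 1/6.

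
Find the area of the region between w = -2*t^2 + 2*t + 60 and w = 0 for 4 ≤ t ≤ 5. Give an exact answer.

On [4, 5], (-2*t^2 + 2*t + 60) - (0) = -2*t^2 + 2*t + 60 is ≥ 0 throughout, so the area is a single integral of |-2*t^2 + 2*t + 60|.
∫[4,5] (-2*t^2 + 2*t + 60) dt = 85/3.

85/3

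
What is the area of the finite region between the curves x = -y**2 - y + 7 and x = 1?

125/6

Both boundary curves give x as a function of y, so integrate with respect to y. Setting them equal: -y**2 - y + 6 = 0, i.e. -(y - 2)*(y + 3) = 0, so they meet at y = -3, 2.
For y in [-3, 2], x = -y**2 - y + 7 is on the right; area = ∫[-3,2] (-y**2 - y + 6) dy = 125/6.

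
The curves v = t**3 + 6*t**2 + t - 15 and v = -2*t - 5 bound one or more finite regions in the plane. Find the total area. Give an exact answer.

Set the curves equal: t**3 + 6*t**2 + t - 15 = -2*t - 5, so t**3 + 6*t**2 + 3*t - 10 = 0, which factors as (t - 1)*(t + 2)*(t + 5) = 0. The curves meet at t = -5, -2, 1.
On [-5, -2], v = t**3 + 6*t**2 + t - 15 is on top; that piece has area ∫[-5,-2] (t**3 + 6*t**2 + 3*t - 10) dt = 81/4.
On [-2, 1], v = -2*t - 5 is on top; that piece has area ∫[-2,1] (-(t**3 + 6*t**2 + 3*t - 10)) dt = 81/4.
Total enclosed area = 81/4 + 81/4 = 81/2.

81/2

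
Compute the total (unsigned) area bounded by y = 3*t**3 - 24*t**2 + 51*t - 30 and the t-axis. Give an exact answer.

The curve meets the t-axis where 3*t**3 - 24*t**2 + 51*t - 30 = 0, i.e. 3*(t - 5)*(t - 2)*(t - 1) = 0, at t = 1, 2, 5.
On [1, 2] the curve lies above the axis; ∫[1,2] (3*t**3 - 24*t**2 + 51*t - 30) dt = 7/4, giving area 7/4.
On [2, 5] the curve lies below the axis; ∫[2,5] (3*t**3 - 24*t**2 + 51*t - 30) dt = -135/4, giving area 135/4.
Total area = 7/4 + 135/4 = 71/2.

71/2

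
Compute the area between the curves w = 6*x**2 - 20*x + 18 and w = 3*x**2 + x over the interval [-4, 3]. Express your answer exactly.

669/2

The difference (6*x**2 - 20*x + 18) - (3*x**2 + x) = 3*x**2 - 21*x + 18 changes sign at x = 1 inside [-4, 3], so split the integral there.
∫[-4,1] (3*x**2 - 21*x + 18) dx = 625/2.
∫[1,3] (3*x**2 - 21*x + 18) dx = -22; the area of that piece is 22.
Total area = 625/2 + 22 = 669/2.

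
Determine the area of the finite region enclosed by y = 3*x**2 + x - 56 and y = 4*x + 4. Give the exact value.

729/2

Set the curves equal: 3*x**2 + x - 56 = 4*x + 4, so 3*x**2 - 3*x - 60 = 0, which factors as 3*(x - 5)*(x + 4) = 0. The curves meet at x = -4, 5.
On [-4, 5], y = 4*x + 4 is on top; that piece has area ∫[-4,5] (-(3*x**2 - 3*x - 60)) dx = 729/2.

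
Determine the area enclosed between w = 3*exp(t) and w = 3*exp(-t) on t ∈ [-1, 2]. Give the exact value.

The difference (3*exp(t)) - (3*exp(-t)) = 3*exp(t) - 3*exp(-t) changes sign at t = 0 inside [-1, 2], so split the integral there.
∫[-1,0] (3*exp(t) - 3*exp(-t)) dt = -3*exp(1) - 3*exp(-1) + 6; the area of that piece is -6 + 3*exp(-1) + 3*exp(1).
∫[0,2] (3*exp(t) - 3*exp(-t)) dt = -6 + 3*exp(-2) + 3*exp(2).
Total area = (-6 + 3*exp(-1) + 3*exp(1)) + (-6 + 3*exp(-2) + 3*exp(2)) = -12 + 3*exp(-2) + 3*exp(-1) + 3*exp(1) + 3*exp(2).

-12 + 3*exp(-2) + 3*exp(-1) + 3*exp(1) + 3*exp(2)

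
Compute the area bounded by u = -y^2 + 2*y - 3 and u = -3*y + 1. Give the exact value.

Both boundary curves give u as a function of y, so integrate with respect to y. Setting them equal: -y^2 + 5*y - 4 = 0, i.e. -(y - 4)*(y - 1) = 0, so they meet at y = 1, 4.
For y in [1, 4], u = -y^2 + 2*y - 3 is on the right; area = ∫[1,4] (-y^2 + 5*y - 4) dy = 9/2.

9/2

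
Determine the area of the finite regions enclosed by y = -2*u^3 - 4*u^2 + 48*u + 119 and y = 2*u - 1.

Set the curves equal: -2*u^3 - 4*u^2 + 48*u + 119 = 2*u - 1, so -2*u^3 - 4*u^2 + 46*u + 120 = 0, which factors as -2*(u - 5)*(u + 3)*(u + 4) = 0. The curves meet at u = -4, -3, 5.
On [-4, -3], y = 2*u - 1 is on top; that piece has area ∫[-4,-3] (-(-2*u^3 - 4*u^2 + 46*u + 120)) du = 17/6.
On [-3, 5], y = -2*u^3 - 4*u^2 + 48*u + 119 is on top; that piece has area ∫[-3,5] (-2*u^3 - 4*u^2 + 46*u + 120) du = 2560/3.
Total enclosed area = 17/6 + 2560/3 = 5137/6.

5137/6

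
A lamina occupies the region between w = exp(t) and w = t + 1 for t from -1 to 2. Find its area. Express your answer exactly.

-9/2 - exp(-1) + exp(2)

On [-1, 2], (exp(t)) - (t + 1) = -t + exp(t) - 1 is ≥ 0 throughout, so the area is a single integral of |-t + exp(t) - 1|.
∫[-1,2] (-t + exp(t) - 1) dt = -9/2 - exp(-1) + exp(2).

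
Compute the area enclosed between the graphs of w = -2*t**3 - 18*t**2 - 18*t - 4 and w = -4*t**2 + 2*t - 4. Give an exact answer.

Set the curves equal: -2*t**3 - 18*t**2 - 18*t - 4 = -4*t**2 + 2*t - 4, so -2*t**3 - 14*t**2 - 20*t = 0, which factors as -2*t*(t + 2)*(t + 5) = 0. The curves meet at t = -5, -2, 0.
On [-5, -2], w = -4*t**2 + 2*t - 4 is on top; that piece has area ∫[-5,-2] (-(-2*t**3 - 14*t**2 - 20*t)) dt = 63/2.
On [-2, 0], w = -2*t**3 - 18*t**2 - 18*t - 4 is on top; that piece has area ∫[-2,0] (-2*t**3 - 14*t**2 - 20*t) dt = 32/3.
Total enclosed area = 63/2 + 32/3 = 253/6.

253/6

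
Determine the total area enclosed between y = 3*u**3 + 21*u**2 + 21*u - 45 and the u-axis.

148

The curve meets the u-axis where 3*u**3 + 21*u**2 + 21*u - 45 = 0, i.e. 3*(u - 1)*(u + 3)*(u + 5) = 0, at u = -5, -3, 1.
On [-5, -3] the curve lies above the axis; ∫[-5,-3] (3*u**3 + 21*u**2 + 21*u - 45) du = 20, giving area 20.
On [-3, 1] the curve lies below the axis; ∫[-3,1] (3*u**3 + 21*u**2 + 21*u - 45) du = -128, giving area 128.
Total area = 20 + 128 = 148.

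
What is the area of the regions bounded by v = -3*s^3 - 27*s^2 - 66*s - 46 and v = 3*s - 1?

24

Set the curves equal: -3*s^3 - 27*s^2 - 66*s - 46 = 3*s - 1, so -3*s^3 - 27*s^2 - 69*s - 45 = 0, which factors as -3*(s + 1)*(s + 3)*(s + 5) = 0. The curves meet at s = -5, -3, -1.
On [-5, -3], v = 3*s - 1 is on top; that piece has area ∫[-5,-3] (-(-3*s^3 - 27*s^2 - 69*s - 45)) ds = 12.
On [-3, -1], v = -3*s^3 - 27*s^2 - 66*s - 46 is on top; that piece has area ∫[-3,-1] (-3*s^3 - 27*s^2 - 69*s - 45) ds = 12.
Total enclosed area = 12 + 12 = 24.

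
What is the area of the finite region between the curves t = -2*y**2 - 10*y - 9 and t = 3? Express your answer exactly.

1/3

Both boundary curves give t as a function of y, so integrate with respect to y. Setting them equal: -2*y**2 - 10*y - 12 = 0, i.e. -2*(y + 2)*(y + 3) = 0, so they meet at y = -3, -2.
For y in [-3, -2], t = -2*y**2 - 10*y - 9 is on the right; area = ∫[-3,-2] (-2*y**2 - 10*y - 12) dy = 1/3.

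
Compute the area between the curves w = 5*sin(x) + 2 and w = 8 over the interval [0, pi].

-10 + 6*pi

On [0, pi], (5*sin(x) + 2) - (8) = 5*sin(x) - 6 is ≤ 0 throughout, so the area is a single integral of |5*sin(x) - 6|.
∫[0,pi] (5*sin(x) - 6) dx = 10 - 6*pi; the area of that piece is -10 + 6*pi.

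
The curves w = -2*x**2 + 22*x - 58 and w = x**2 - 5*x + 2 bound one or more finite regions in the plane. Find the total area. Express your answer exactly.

1/2

Set the curves equal: -2*x**2 + 22*x - 58 = x**2 - 5*x + 2, so -3*x**2 + 27*x - 60 = 0, which factors as -3*(x - 5)*(x - 4) = 0. The curves meet at x = 4, 5.
On [4, 5], w = -2*x**2 + 22*x - 58 is on top; that piece has area ∫[4,5] (-3*x**2 + 27*x - 60) dx = 1/2.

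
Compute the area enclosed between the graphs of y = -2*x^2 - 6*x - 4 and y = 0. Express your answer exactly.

Set the curves equal: -2*x^2 - 6*x - 4 = 0, so -2*x^2 - 6*x - 4 = 0, which factors as -2*(x + 1)*(x + 2) = 0. The curves meet at x = -2, -1.
On [-2, -1], y = -2*x^2 - 6*x - 4 is on top; that piece has area ∫[-2,-1] (-2*x^2 - 6*x - 4) dx = 1/3.

1/3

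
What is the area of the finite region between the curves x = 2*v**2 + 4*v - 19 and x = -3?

Both boundary curves give x as a function of v, so integrate with respect to v. Setting them equal: 2*v**2 + 4*v - 16 = 0, i.e. 2*(v - 2)*(v + 4) = 0, so they meet at v = -4, 2.
For v in [-4, 2], x = 2*v**2 + 4*v - 19 is on the left; area = ∫[-4,2] (-(2*v**2 + 4*v - 16)) dv = 72.

72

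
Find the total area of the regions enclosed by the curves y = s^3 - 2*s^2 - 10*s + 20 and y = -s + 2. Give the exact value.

Set the curves equal: s^3 - 2*s^2 - 10*s + 20 = -s + 2, so s^3 - 2*s^2 - 9*s + 18 = 0, which factors as (s - 3)*(s - 2)*(s + 3) = 0. The curves meet at s = -3, 2, 3.
On [-3, 2], y = s^3 - 2*s^2 - 10*s + 20 is on top; that piece has area ∫[-3,2] (s^3 - 2*s^2 - 9*s + 18) ds = 875/12.
On [2, 3], y = -s + 2 is on top; that piece has area ∫[2,3] (-(s^3 - 2*s^2 - 9*s + 18)) ds = 11/12.
Total enclosed area = 875/12 + 11/12 = 443/6.

443/6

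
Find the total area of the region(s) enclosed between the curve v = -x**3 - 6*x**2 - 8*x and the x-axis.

8

The curve meets the x-axis where -x**3 - 6*x**2 - 8*x = 0, i.e. -x*(x + 2)*(x + 4) = 0, at x = -4, -2, 0.
On [-4, -2] the curve lies below the axis; ∫[-4,-2] (-x**3 - 6*x**2 - 8*x) dx = -4, giving area 4.
On [-2, 0] the curve lies above the axis; ∫[-2,0] (-x**3 - 6*x**2 - 8*x) dx = 4, giving area 4.
Total area = 4 + 4 = 8.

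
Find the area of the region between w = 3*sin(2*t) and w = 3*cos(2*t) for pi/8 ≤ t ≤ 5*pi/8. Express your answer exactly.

On [pi/8, 5*pi/8], (3*sin(2*t)) - (3*cos(2*t)) = 3*sin(2*t) - 3*cos(2*t) is ≥ 0 throughout, so the area is a single integral of |3*sin(2*t) - 3*cos(2*t)|.
∫[pi/8,5*pi/8] (3*sin(2*t) - 3*cos(2*t)) dt = 3*sqrt(2).

3*sqrt(2)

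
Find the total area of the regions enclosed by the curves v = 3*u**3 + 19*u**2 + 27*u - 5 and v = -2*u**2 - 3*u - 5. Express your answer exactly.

253/4

Set the curves equal: 3*u**3 + 19*u**2 + 27*u - 5 = -2*u**2 - 3*u - 5, so 3*u**3 + 21*u**2 + 30*u = 0, which factors as 3*u*(u + 2)*(u + 5) = 0. The curves meet at u = -5, -2, 0.
On [-5, -2], v = 3*u**3 + 19*u**2 + 27*u - 5 is on top; that piece has area ∫[-5,-2] (3*u**3 + 21*u**2 + 30*u) du = 189/4.
On [-2, 0], v = -2*u**2 - 3*u - 5 is on top; that piece has area ∫[-2,0] (-(3*u**3 + 21*u**2 + 30*u)) du = 16.
Total enclosed area = 189/4 + 16 = 253/4.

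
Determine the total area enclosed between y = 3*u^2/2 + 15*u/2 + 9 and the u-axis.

1/4

The curve meets the u-axis where 3*u^2/2 + 15*u/2 + 9 = 0, i.e. 3*(u + 2)*(u + 3)/2 = 0, at u = -3, -2.
On [-3, -2] the curve lies below the axis; ∫[-3,-2] (3*u^2/2 + 15*u/2 + 9) du = -1/4, giving area 1/4.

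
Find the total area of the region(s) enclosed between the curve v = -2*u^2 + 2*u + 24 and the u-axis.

The curve meets the u-axis where -2*u^2 + 2*u + 24 = 0, i.e. -2*(u - 4)*(u + 3) = 0, at u = -3, 4.
On [-3, 4] the curve lies above the axis; ∫[-3,4] (-2*u^2 + 2*u + 24) du = 343/3, giving area 343/3.

343/3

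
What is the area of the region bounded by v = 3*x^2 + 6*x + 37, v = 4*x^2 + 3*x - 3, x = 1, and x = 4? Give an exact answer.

On [1, 4], (3*x^2 + 6*x + 37) - (4*x^2 + 3*x - 3) = -x^2 + 3*x + 40 is ≥ 0 throughout, so the area is a single integral of |-x^2 + 3*x + 40|.
∫[1,4] (-x^2 + 3*x + 40) dx = 243/2.

243/2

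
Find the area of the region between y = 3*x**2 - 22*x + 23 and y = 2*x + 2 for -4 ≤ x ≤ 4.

404

The difference (3*x**2 - 22*x + 23) - (2*x + 2) = 3*x**2 - 24*x + 21 changes sign at x = 1 inside [-4, 4], so split the integral there.
∫[-4,1] (3*x**2 - 24*x + 21) dx = 350.
∫[1,4] (3*x**2 - 24*x + 21) dx = -54; the area of that piece is 54.
Total area = 350 + 54 = 404.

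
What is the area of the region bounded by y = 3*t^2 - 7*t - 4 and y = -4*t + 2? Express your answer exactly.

27/2

Set the curves equal: 3*t^2 - 7*t - 4 = -4*t + 2, so 3*t^2 - 3*t - 6 = 0, which factors as 3*(t - 2)*(t + 1) = 0. The curves meet at t = -1, 2.
On [-1, 2], y = -4*t + 2 is on top; that piece has area ∫[-1,2] (-(3*t^2 - 3*t - 6)) dt = 27/2.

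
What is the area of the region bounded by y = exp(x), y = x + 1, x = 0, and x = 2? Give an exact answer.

-5 + exp(2)

On [0, 2], (exp(x)) - (x + 1) = -x + exp(x) - 1 is ≥ 0 throughout, so the area is a single integral of |-x + exp(x) - 1|.
∫[0,2] (-x + exp(x) - 1) dx = -5 + exp(2).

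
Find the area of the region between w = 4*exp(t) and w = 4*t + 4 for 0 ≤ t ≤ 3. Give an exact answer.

-34 + 4*exp(3)

On [0, 3], (4*exp(t)) - (4*t + 4) = -4*t + 4*exp(t) - 4 is ≥ 0 throughout, so the area is a single integral of |-4*t + 4*exp(t) - 4|.
∫[0,3] (-4*t + 4*exp(t) - 4) dt = -34 + 4*exp(3).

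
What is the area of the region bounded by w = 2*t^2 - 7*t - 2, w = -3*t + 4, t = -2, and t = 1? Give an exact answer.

The difference (2*t^2 - 7*t - 2) - (-3*t + 4) = 2*t^2 - 4*t - 6 changes sign at t = -1 inside [-2, 1], so split the integral there.
∫[-2,-1] (2*t^2 - 4*t - 6) dt = 14/3.
∫[-1,1] (2*t^2 - 4*t - 6) dt = -32/3; the area of that piece is 32/3.
Total area = 14/3 + 32/3 = 46/3.

46/3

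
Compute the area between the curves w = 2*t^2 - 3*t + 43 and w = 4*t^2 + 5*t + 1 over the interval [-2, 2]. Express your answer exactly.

472/3

On [-2, 2], (2*t^2 - 3*t + 43) - (4*t^2 + 5*t + 1) = -2*t^2 - 8*t + 42 is ≥ 0 throughout, so the area is a single integral of |-2*t^2 - 8*t + 42|.
∫[-2,2] (-2*t^2 - 8*t + 42) dt = 472/3.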